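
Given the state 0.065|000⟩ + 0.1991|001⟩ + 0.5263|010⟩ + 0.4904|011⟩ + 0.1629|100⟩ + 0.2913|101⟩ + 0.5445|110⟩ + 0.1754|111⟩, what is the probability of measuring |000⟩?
0.004225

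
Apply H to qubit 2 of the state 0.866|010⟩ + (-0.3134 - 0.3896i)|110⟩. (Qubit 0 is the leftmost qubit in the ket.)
0.6124|010⟩ + 0.6124|011⟩ + (-0.2216 - 0.2755i)|110⟩ + (-0.2216 - 0.2755i)|111⟩

H on qubit 2 mixes each pair of kets that differ only in qubit 2: amplitudes (a, b) of (|…0…⟩, |…1…⟩) become ((a + b)/√2, (a − b)/√2). Kets absent from the input have amplitude 0.
(|010⟩, |011⟩): (a, b) = (0.866, 0) → (0.6124, 0.6124)
(|110⟩, |111⟩): (a, b) = ((-0.3134 - 0.3896i), 0) → ((-0.2216 - 0.2755i), (-0.2216 - 0.2755i))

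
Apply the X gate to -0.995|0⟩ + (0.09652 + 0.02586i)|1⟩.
(0.09652 + 0.02586i)|0⟩ - 0.995|1⟩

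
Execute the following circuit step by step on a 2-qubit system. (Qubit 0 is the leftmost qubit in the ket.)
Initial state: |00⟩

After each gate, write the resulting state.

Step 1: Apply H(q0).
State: 1/√2|00⟩ + 1/√2|10⟩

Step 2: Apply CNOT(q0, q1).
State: 1/√2|00⟩ + 1/√2|11⟩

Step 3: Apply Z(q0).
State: 1/√2|00⟩ - 1/√2|11⟩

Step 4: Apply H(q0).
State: 1/2|00⟩ - 1/2|01⟩ + 1/2|10⟩ + 1/2|11⟩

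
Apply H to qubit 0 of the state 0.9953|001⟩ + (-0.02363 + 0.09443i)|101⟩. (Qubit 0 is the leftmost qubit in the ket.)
(0.6871 + 0.06677i)|001⟩ + (0.7205 - 0.06677i)|101⟩

H on qubit 0 mixes each pair of kets that differ only in qubit 0: amplitudes (a, b) of (|…0…⟩, |…1…⟩) become ((a + b)/√2, (a − b)/√2). Kets absent from the input have amplitude 0.
(|001⟩, |101⟩): (a, b) = (0.9953, (-0.02363 + 0.09443i)) → ((0.6871 + 0.06677i), (0.7205 - 0.06677i))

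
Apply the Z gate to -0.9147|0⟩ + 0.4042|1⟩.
-0.9147|0⟩ - 0.4042|1⟩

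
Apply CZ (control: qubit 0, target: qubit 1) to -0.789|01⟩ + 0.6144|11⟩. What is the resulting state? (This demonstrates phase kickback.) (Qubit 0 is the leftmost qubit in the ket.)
-0.789|01⟩ - 0.6144|11⟩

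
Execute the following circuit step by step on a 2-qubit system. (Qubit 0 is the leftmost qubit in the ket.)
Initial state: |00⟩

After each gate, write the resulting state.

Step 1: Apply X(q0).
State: |10⟩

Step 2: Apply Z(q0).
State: -|10⟩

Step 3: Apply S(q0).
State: -i|10⟩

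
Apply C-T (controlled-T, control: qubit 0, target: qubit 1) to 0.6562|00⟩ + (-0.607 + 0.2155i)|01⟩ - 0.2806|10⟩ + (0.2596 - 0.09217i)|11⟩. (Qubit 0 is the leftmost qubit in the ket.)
0.6562|00⟩ + (-0.607 + 0.2155i)|01⟩ - 0.2806|10⟩ + (0.2487 + 0.1184i)|11⟩

C-T leaves the control-|0⟩ kets |00⟩, |01⟩ unchanged and applies T to qubit 1 on the control-|1⟩ pair (|10⟩, |11⟩).
T = [[1, 0], [0, (1/√2 + (1/√2)i)]].
With a = amp(|10⟩) = -0.2806 and b = amp(|11⟩) = (0.2596 - 0.09217i):
new amp(|10⟩) = (1)·a = -0.2806
new amp(|11⟩) = (1/√2 + (1/√2)i)·b = (0.2487 + 0.1184i)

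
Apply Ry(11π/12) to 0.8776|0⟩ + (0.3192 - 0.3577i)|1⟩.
(-0.2019 + 0.3546i)|0⟩ + (0.9118 - 0.04669i)|1⟩

Ry(11π/12) = [[cos(θ/2), −sin(θ/2)], [sin(θ/2), cos(θ/2)]]; θ = 11π/12, cos(θ/2) ≈ 0.130526, sin(θ/2) ≈ 0.991445.
With a = amp(|0⟩) = 0.8776 and b = amp(|1⟩) = (0.3192 - 0.3577i):
new amp(|0⟩) = (0.130526)·a + (-0.991445)·b = (-0.2019 + 0.3546i)
new amp(|1⟩) = (0.991445)·a + (0.130526)·b = (0.9118 - 0.04669i)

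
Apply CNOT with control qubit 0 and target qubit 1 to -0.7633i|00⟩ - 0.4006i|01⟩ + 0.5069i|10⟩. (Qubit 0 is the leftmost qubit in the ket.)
-0.7633i|00⟩ - 0.4006i|01⟩ + 0.5069i|11⟩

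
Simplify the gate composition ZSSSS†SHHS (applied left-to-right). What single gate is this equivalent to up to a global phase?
Z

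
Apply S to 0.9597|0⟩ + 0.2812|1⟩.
0.9597|0⟩ + 0.2812i|1⟩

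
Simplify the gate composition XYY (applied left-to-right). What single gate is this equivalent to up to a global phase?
X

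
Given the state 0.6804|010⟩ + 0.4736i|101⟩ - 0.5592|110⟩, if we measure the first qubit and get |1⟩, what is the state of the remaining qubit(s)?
0.6463i|01⟩ - 0.7631|10⟩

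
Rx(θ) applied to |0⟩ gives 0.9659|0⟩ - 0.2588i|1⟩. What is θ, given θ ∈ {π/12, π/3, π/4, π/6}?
π/6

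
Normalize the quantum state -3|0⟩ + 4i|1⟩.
-0.6|0⟩ + 0.8i|1⟩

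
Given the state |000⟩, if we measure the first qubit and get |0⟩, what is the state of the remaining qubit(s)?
|00⟩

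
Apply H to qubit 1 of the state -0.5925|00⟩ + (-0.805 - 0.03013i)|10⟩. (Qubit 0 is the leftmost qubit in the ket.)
-0.419|00⟩ - 0.419|01⟩ + (-0.5692 - 0.02131i)|10⟩ + (-0.5692 - 0.02131i)|11⟩

H on qubit 1 mixes each pair of kets that differ only in qubit 1: amplitudes (a, b) of (|…0…⟩, |…1…⟩) become ((a + b)/√2, (a − b)/√2). Kets absent from the input have amplitude 0.
(|00⟩, |01⟩): (a, b) = (-0.5925, 0) → (-0.419, -0.419)
(|10⟩, |11⟩): (a, b) = ((-0.805 - 0.03013i), 0) → ((-0.5692 - 0.02131i), (-0.5692 - 0.02131i))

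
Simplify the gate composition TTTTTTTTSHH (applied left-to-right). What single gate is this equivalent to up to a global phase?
S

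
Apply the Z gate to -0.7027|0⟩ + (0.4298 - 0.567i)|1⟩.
-0.7027|0⟩ + (-0.4298 + 0.567i)|1⟩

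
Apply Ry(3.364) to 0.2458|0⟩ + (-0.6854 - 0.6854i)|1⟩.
(0.6539 + 0.6812i)|0⟩ + (0.3203 + 0.07606i)|1⟩

Ry(3.364) = [[cos(θ/2), −sin(θ/2)], [sin(θ/2), cos(θ/2)]]; θ = 3.364, cos(θ/2) ≈ -0.110975, sin(θ/2) ≈ 0.993823.
With a = amp(|0⟩) = 0.2458 and b = amp(|1⟩) = (-0.6854 - 0.6854i):
new amp(|0⟩) = (-0.110975)·a + (-0.993823)·b = (0.6539 + 0.6812i)
new amp(|1⟩) = (0.993823)·a + (-0.110975)·b = (0.3203 + 0.07606i)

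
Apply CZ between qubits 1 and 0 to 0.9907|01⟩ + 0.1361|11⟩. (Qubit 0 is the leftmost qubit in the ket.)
0.9907|01⟩ - 0.1361|11⟩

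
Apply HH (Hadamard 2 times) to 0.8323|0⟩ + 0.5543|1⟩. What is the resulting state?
0.8323|0⟩ + 0.5543|1⟩

H² = I, so an even number of Hadamards cancels: H^2 = I and the state is unchanged.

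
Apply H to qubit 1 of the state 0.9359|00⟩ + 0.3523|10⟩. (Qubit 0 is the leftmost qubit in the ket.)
0.6618|00⟩ + 0.6618|01⟩ + 0.2491|10⟩ + 0.2491|11⟩

H on qubit 1 mixes each pair of kets that differ only in qubit 1: amplitudes (a, b) of (|…0…⟩, |…1…⟩) become ((a + b)/√2, (a − b)/√2). Kets absent from the input have amplitude 0.
(|00⟩, |01⟩): (a, b) = (0.9359, 0) → (0.6618, 0.6618)
(|10⟩, |11⟩): (a, b) = (0.3523, 0) → (0.2491, 0.2491)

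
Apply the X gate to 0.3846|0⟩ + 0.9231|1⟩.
0.9231|0⟩ + 0.3846|1⟩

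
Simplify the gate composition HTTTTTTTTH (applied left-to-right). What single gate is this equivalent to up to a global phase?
I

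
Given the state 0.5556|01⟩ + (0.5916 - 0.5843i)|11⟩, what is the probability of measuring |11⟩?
0.6914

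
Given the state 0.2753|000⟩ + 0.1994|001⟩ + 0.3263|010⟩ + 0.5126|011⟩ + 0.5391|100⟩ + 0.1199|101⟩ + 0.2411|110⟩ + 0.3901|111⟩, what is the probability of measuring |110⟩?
0.05813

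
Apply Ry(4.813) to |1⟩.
-0.6707|0⟩ - 0.7418|1⟩

Ry(4.813) = [[cos(θ/2), −sin(θ/2)], [sin(θ/2), cos(θ/2)]]; θ = 4.813, cos(θ/2) ≈ -0.741769, sin(θ/2) ≈ 0.670656.
With a = amp(|0⟩) = 0 and b = amp(|1⟩) = 1:
new amp(|0⟩) = (-0.741769)·a + (-0.670656)·b = -0.6707
new amp(|1⟩) = (0.670656)·a + (-0.741769)·b = -0.7418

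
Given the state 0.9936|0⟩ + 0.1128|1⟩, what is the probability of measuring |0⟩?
0.9872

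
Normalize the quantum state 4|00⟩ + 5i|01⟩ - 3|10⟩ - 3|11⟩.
0.5208|00⟩ + 0.6509i|01⟩ - 0.3906|10⟩ - 0.3906|11⟩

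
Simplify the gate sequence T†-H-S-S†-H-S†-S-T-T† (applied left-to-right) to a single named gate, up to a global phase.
T†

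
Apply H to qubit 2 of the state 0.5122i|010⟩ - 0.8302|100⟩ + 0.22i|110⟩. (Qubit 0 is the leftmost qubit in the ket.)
0.3622i|010⟩ + 0.3622i|011⟩ - 0.587|100⟩ - 0.587|101⟩ + 0.1556i|110⟩ + 0.1556i|111⟩

H on qubit 2 mixes each pair of kets that differ only in qubit 2: amplitudes (a, b) of (|…0…⟩, |…1…⟩) become ((a + b)/√2, (a − b)/√2). Kets absent from the input have amplitude 0.
(|010⟩, |011⟩): (a, b) = (0.5122i, 0) → (0.3622i, 0.3622i)
(|100⟩, |101⟩): (a, b) = (-0.8302, 0) → (-0.587, -0.587)
(|110⟩, |111⟩): (a, b) = (0.22i, 0) → (0.1556i, 0.1556i)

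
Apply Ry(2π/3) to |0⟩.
1/2|0⟩ + 0.866|1⟩

Ry(2π/3) = [[cos(θ/2), −sin(θ/2)], [sin(θ/2), cos(θ/2)]]; θ = 2π/3, cos(θ/2) ≈ 0.5, sin(θ/2) ≈ 0.866025.
With a = amp(|0⟩) = 1 and b = amp(|1⟩) = 0:
new amp(|0⟩) = (0.5)·a + (-0.866025)·b = 1/2
new amp(|1⟩) = (0.866025)·a + (0.5)·b = 0.866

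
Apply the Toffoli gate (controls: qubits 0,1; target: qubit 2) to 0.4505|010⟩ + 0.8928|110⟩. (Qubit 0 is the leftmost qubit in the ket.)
0.4505|010⟩ + 0.8928|111⟩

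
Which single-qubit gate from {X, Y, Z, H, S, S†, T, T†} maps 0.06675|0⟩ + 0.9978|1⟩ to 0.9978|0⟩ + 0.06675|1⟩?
X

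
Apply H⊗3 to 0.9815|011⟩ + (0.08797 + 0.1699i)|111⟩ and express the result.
(0.3781 + 0.06007i)|000⟩ + (-0.3781 - 0.06007i)|001⟩ + (-0.3781 - 0.06007i)|010⟩ + (0.3781 + 0.06007i)|011⟩ + (0.3159 - 0.06007i)|100⟩ + (-0.3159 + 0.06007i)|101⟩ + (-0.3159 + 0.06007i)|110⟩ + (0.3159 - 0.06007i)|111⟩

H⊗3 gives amp(|y⟩) = (1/2√2) Σ_x (−1)^(x·y) amp(|x⟩), where x·y is the number of positions in which both x and y have a 1.
|000⟩: (0.9815 + (0.08797 + 0.1699i))/(2√2) = (0.3781 + 0.06007i)
|001⟩: (-0.9815 - (0.08797 + 0.1699i))/(2√2) = (-0.3781 - 0.06007i)
|010⟩: (-0.9815 - (0.08797 + 0.1699i))/(2√2) = (-0.3781 - 0.06007i)
|011⟩: (0.9815 + (0.08797 + 0.1699i))/(2√2) = (0.3781 + 0.06007i)
|100⟩: (0.9815 - (0.08797 + 0.1699i))/(2√2) = (0.3159 - 0.06007i)
|101⟩: (-0.9815 + (0.08797 + 0.1699i))/(2√2) = (-0.3159 + 0.06007i)
|110⟩: (-0.9815 + (0.08797 + 0.1699i))/(2√2) = (-0.3159 + 0.06007i)
|111⟩: (0.9815 - (0.08797 + 0.1699i))/(2√2) = (0.3159 - 0.06007i)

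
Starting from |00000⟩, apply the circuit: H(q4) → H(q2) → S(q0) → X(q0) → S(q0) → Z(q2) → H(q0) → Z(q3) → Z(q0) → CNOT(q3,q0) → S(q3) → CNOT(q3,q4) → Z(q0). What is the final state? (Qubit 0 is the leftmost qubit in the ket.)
(1/√8)i|00000⟩ + (1/√8)i|00001⟩ - (1/√8)i|00100⟩ - (1/√8)i|00101⟩ - (1/√8)i|10000⟩ - (1/√8)i|10001⟩ + (1/√8)i|10100⟩ + (1/√8)i|10101⟩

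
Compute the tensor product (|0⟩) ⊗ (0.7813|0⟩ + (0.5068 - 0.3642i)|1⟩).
0.7813|00⟩ + (0.5068 - 0.3642i)|01⟩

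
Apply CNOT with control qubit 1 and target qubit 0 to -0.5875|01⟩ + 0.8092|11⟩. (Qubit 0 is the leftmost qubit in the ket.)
0.8092|01⟩ - 0.5875|11⟩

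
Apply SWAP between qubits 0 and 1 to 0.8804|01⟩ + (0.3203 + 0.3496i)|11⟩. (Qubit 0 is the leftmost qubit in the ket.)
0.8804|10⟩ + (0.3203 + 0.3496i)|11⟩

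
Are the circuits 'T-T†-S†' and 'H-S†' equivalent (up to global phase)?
No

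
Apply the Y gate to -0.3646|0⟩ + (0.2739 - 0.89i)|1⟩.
(-0.89 - 0.2739i)|0⟩ - 0.3646i|1⟩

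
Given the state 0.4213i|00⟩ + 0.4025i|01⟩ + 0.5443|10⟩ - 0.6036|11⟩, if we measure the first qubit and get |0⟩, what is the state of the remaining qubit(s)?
0.7231i|0⟩ + 0.6908i|1⟩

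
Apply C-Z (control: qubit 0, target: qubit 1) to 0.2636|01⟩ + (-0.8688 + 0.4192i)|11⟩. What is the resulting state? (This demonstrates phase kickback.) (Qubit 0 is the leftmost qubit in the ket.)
0.2636|01⟩ + (0.8688 - 0.4192i)|11⟩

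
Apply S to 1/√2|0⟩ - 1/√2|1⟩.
1/√2|0⟩ - (1/√2)i|1⟩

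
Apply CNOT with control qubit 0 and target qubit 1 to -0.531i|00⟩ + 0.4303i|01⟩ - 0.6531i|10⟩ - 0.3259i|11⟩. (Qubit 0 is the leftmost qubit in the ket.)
-0.531i|00⟩ + 0.4303i|01⟩ - 0.3259i|10⟩ - 0.6531i|11⟩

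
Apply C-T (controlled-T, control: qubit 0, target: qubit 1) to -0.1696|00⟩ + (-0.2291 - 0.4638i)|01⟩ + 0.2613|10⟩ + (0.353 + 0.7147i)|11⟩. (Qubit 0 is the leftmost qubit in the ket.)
-0.1696|00⟩ + (-0.2291 - 0.4638i)|01⟩ + 0.2613|10⟩ + (-0.2558 + 0.755i)|11⟩

C-T leaves the control-|0⟩ kets |00⟩, |01⟩ unchanged and applies T to qubit 1 on the control-|1⟩ pair (|10⟩, |11⟩).
T = [[1, 0], [0, (1/√2 + (1/√2)i)]].
With a = amp(|10⟩) = 0.2613 and b = amp(|11⟩) = (0.353 + 0.7147i):
new amp(|10⟩) = (1)·a = 0.2613
new amp(|11⟩) = (1/√2 + (1/√2)i)·b = (-0.2558 + 0.755i)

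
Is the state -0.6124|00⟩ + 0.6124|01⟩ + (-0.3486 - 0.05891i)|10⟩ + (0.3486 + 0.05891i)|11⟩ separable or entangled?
Separable

Writing the state as a|00⟩ + b|01⟩ + c|10⟩ + d|11⟩, it is a product state iff ad − bc = 0.
Here (a, b, c, d) = (-0.6124, 0.6124, (-0.3486 - 0.05891i), (0.3486 + 0.05891i)): ad − bc = (-0.6124)(0.3486 + 0.05891i) − (0.6124)(-0.3486 - 0.05891i) = 0, so the state is separable.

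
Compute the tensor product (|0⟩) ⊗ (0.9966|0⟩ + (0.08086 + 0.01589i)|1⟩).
0.9966|00⟩ + (0.08086 + 0.01589i)|01⟩

amp(|b₁b₂…⟩) = product of the factor amplitudes for bits b₁, b₂, …; only kets whose every factor amplitude is nonzero survive.
|00⟩: (1)(0.9966) = 0.9966
|01⟩: (1)(0.08086 + 0.01589i) = (0.08086 + 0.01589i)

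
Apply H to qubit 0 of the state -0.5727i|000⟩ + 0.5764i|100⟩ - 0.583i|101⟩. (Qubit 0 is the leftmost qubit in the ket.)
0.002616i|000⟩ - 0.4122i|001⟩ - 0.8125i|100⟩ + 0.4122i|101⟩

H on qubit 0 mixes each pair of kets that differ only in qubit 0: amplitudes (a, b) of (|…0…⟩, |…1…⟩) become ((a + b)/√2, (a − b)/√2). Kets absent from the input have amplitude 0.
(|000⟩, |100⟩): (a, b) = (-0.5727i, 0.5764i) → (0.002616i, -0.8125i)
(|001⟩, |101⟩): (a, b) = (0, -0.583i) → (-0.4122i, 0.4122i)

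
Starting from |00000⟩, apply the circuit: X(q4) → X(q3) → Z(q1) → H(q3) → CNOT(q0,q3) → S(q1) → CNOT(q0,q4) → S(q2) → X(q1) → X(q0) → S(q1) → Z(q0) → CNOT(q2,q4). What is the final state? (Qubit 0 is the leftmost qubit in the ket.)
-(1/√2)i|11001⟩ + (1/√2)i|11011⟩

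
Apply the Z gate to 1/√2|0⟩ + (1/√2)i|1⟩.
1/√2|0⟩ - (1/√2)i|1⟩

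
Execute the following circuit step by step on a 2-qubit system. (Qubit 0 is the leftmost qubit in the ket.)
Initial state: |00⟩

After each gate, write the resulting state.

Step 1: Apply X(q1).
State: |01⟩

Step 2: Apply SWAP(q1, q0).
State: |10⟩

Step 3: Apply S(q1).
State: |10⟩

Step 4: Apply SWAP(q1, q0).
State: |01⟩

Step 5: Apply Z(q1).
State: -|01⟩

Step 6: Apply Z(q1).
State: |01⟩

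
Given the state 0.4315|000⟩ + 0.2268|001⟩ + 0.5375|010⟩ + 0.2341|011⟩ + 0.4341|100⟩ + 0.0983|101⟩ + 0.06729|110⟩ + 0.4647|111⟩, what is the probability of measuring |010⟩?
0.2889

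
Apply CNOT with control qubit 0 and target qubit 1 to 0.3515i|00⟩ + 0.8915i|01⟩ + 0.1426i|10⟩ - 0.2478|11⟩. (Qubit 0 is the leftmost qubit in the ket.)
0.3515i|00⟩ + 0.8915i|01⟩ - 0.2478|10⟩ + 0.1426i|11⟩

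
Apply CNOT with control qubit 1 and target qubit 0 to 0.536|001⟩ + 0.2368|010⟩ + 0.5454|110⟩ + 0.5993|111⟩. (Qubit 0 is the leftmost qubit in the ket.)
0.536|001⟩ + 0.5454|010⟩ + 0.5993|011⟩ + 0.2368|110⟩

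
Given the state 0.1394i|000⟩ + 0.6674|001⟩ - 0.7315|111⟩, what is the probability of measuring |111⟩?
0.5351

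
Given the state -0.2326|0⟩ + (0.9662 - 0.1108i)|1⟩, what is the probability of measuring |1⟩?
0.9458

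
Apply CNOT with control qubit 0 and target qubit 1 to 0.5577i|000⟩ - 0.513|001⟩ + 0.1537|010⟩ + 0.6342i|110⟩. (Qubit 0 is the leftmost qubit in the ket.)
0.5577i|000⟩ - 0.513|001⟩ + 0.1537|010⟩ + 0.6342i|100⟩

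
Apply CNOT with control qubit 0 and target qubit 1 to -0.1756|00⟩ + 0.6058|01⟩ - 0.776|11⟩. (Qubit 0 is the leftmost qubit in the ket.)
-0.1756|00⟩ + 0.6058|01⟩ - 0.776|10⟩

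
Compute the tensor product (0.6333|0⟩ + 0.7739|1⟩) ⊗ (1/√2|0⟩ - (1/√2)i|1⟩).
0.4478|00⟩ - 0.4478i|01⟩ + 0.5472|10⟩ - 0.5472i|11⟩

amp(|b₁b₂…⟩) = product of the factor amplitudes for bits b₁, b₂, …; only kets whose every factor amplitude is nonzero survive.
|00⟩: (0.6333)(1/√2) = 0.4478
|01⟩: (0.6333)(-(1/√2)i) = -0.4478i
|10⟩: (0.7739)(1/√2) = 0.5472
|11⟩: (0.7739)(-(1/√2)i) = -0.5472i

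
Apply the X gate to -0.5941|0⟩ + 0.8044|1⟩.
0.8044|0⟩ - 0.5941|1⟩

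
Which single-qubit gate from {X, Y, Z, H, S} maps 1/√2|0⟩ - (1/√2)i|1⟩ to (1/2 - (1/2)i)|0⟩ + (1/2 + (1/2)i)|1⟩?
H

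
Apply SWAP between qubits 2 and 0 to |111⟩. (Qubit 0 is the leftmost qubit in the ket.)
|111⟩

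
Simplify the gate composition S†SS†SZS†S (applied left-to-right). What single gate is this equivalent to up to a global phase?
Z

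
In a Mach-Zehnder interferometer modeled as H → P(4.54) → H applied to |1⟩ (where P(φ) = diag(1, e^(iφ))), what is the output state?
(0.5858 + 0.4926i)|0⟩ + (0.4142 - 0.4926i)|1⟩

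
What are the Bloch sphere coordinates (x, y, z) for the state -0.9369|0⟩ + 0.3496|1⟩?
(-0.6551, 0, 0.7556)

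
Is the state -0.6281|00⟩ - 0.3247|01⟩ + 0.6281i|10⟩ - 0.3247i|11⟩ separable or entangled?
Entangled

Writing the state as a|00⟩ + b|01⟩ + c|10⟩ + d|11⟩, it is a product state iff ad − bc = 0.
Here (a, b, c, d) = (-0.6281, -0.3247, 0.6281i, -0.3247i): ad − bc = (-0.6281)(-0.3247i) − (-0.3247)(0.6281i) = 0.4079i ≠ 0, so the state is entangled.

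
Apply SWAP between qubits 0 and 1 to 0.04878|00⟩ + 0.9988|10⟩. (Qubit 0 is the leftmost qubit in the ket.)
0.04878|00⟩ + 0.9988|01⟩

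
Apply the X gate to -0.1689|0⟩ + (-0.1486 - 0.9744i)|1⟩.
(-0.1486 - 0.9744i)|0⟩ - 0.1689|1⟩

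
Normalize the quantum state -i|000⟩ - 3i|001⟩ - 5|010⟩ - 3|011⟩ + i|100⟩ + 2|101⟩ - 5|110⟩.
-0.1162i|000⟩ - 0.3487i|001⟩ - 0.5812|010⟩ - 0.3487|011⟩ + 0.1162i|100⟩ + 0.2325|101⟩ - 0.5812|110⟩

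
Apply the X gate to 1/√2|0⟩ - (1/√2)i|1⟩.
-(1/√2)i|0⟩ + 1/√2|1⟩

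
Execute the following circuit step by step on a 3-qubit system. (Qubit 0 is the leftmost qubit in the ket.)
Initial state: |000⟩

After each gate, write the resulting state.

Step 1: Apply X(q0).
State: |100⟩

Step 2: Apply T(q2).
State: |100⟩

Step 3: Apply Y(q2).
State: i|101⟩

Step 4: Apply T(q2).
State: (-1/√2 + (1/√2)i)|101⟩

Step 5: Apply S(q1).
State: (-1/√2 + (1/√2)i)|101⟩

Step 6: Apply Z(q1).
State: (-1/√2 + (1/√2)i)|101⟩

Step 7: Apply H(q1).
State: (-1/2 + (1/2)i)|101⟩ + (-1/2 + (1/2)i)|111⟩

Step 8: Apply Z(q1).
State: (-1/2 + (1/2)i)|101⟩ + (1/2 - (1/2)i)|111⟩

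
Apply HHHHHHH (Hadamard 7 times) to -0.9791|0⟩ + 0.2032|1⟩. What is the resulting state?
-0.5486|0⟩ - 0.836|1⟩

H² = I, so H^7 = H: a single Hadamard. With (a, b) = (-0.9791, 0.2032), H gives ((a + b)/√2, (a − b)/√2) = (-0.5486, -0.836).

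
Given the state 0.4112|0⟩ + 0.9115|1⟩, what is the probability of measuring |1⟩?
0.8308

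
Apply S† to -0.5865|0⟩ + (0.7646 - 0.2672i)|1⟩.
-0.5865|0⟩ + (-0.2672 - 0.7646i)|1⟩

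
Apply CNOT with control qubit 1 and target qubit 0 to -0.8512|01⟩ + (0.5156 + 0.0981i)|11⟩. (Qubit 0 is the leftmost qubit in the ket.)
(0.5156 + 0.0981i)|01⟩ - 0.8512|11⟩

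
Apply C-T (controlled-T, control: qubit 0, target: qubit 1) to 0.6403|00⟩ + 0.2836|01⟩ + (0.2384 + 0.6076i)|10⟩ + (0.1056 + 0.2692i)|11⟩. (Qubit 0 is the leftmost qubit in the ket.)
0.6403|00⟩ + 0.2836|01⟩ + (0.2384 + 0.6076i)|10⟩ + (-0.1157 + 0.265i)|11⟩

C-T leaves the control-|0⟩ kets |00⟩, |01⟩ unchanged and applies T to qubit 1 on the control-|1⟩ pair (|10⟩, |11⟩).
T = [[1, 0], [0, (1/√2 + (1/√2)i)]].
With a = amp(|10⟩) = (0.2384 + 0.6076i) and b = amp(|11⟩) = (0.1056 + 0.2692i):
new amp(|10⟩) = (1)·a = (0.2384 + 0.6076i)
new amp(|11⟩) = (1/√2 + (1/√2)i)·b = (-0.1157 + 0.265i)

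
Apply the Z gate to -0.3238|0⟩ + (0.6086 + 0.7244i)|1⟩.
-0.3238|0⟩ + (-0.6086 - 0.7244i)|1⟩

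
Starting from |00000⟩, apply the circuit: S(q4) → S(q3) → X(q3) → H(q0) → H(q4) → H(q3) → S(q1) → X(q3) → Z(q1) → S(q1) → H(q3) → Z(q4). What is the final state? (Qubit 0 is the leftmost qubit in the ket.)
-1/2|00010⟩ + 1/2|00011⟩ - 1/2|10010⟩ + 1/2|10011⟩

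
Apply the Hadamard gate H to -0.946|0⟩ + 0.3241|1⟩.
-0.4397|0⟩ - 0.8981|1⟩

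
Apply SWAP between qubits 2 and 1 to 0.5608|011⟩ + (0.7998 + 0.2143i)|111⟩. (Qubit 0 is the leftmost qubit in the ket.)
0.5608|011⟩ + (0.7998 + 0.2143i)|111⟩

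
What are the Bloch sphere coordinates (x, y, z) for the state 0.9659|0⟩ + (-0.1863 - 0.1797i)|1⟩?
(-0.3599, -0.3471, 0.866)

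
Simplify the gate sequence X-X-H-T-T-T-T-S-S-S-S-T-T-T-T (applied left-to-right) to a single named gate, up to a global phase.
H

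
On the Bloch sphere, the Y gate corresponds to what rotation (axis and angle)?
Rotation by π around the y-axis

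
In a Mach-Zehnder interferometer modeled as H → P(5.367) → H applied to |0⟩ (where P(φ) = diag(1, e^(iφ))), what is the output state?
(0.8044 - 0.3966i)|0⟩ + (0.1956 + 0.3966i)|1⟩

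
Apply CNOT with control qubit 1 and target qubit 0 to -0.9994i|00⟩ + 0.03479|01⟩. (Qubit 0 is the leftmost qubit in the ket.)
-0.9994i|00⟩ + 0.03479|11⟩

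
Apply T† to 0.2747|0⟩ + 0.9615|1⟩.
0.2747|0⟩ + (0.6799 - 0.6799i)|1⟩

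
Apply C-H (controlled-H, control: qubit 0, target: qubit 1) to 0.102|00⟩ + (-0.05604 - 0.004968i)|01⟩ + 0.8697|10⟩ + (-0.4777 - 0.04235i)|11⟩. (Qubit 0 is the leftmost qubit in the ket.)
0.102|00⟩ + (-0.05604 - 0.004968i)|01⟩ + (0.2772 - 0.02995i)|10⟩ + (0.9528 + 0.02995i)|11⟩

C-H leaves the control-|0⟩ kets |00⟩, |01⟩ unchanged and applies H to qubit 1 on the control-|1⟩ pair (|10⟩, |11⟩).
H = [[1/√2, 1/√2], [1/√2, -1/√2]].
With a = amp(|10⟩) = 0.8697 and b = amp(|11⟩) = (-0.4777 - 0.04235i):
new amp(|10⟩) = (1/√2)·a + (1/√2)·b = (0.2772 - 0.02995i)
new amp(|11⟩) = (1/√2)·a + (-1/√2)·b = (0.9528 + 0.02995i)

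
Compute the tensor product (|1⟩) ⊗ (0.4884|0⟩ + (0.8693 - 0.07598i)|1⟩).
0.4884|10⟩ + (0.8693 - 0.07598i)|11⟩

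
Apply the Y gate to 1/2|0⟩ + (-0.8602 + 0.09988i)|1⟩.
(0.09988 + 0.8602i)|0⟩ + (1/2)i|1⟩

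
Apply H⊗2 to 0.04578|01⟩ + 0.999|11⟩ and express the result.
0.5224|00⟩ - 0.5224|01⟩ - 0.4766|10⟩ + 0.4766|11⟩

H⊗2 gives amp(|y⟩) = (1/2) Σ_x (−1)^(x·y) amp(|x⟩), where x·y is the number of positions in which both x and y have a 1.
|00⟩: (0.04578 + 0.999)/2 = 0.5224
|01⟩: (-0.04578 - 0.999)/2 = -0.5224
|10⟩: (0.04578 - 0.999)/2 = -0.4766
|11⟩: (-0.04578 + 0.999)/2 = 0.4766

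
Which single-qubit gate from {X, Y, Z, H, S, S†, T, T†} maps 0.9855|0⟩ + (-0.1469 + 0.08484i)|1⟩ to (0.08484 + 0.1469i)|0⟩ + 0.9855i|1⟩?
Y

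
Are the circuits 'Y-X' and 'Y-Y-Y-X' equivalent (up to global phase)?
Yes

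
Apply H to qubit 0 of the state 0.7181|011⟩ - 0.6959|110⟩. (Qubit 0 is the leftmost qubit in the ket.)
-0.4921|010⟩ + 0.5078|011⟩ + 0.4921|110⟩ + 0.5078|111⟩

H on qubit 0 mixes each pair of kets that differ only in qubit 0: amplitudes (a, b) of (|…0…⟩, |…1…⟩) become ((a + b)/√2, (a − b)/√2). Kets absent from the input have amplitude 0.
(|010⟩, |110⟩): (a, b) = (0, -0.6959) → (-0.4921, 0.4921)
(|011⟩, |111⟩): (a, b) = (0.7181, 0) → (0.5078, 0.5078)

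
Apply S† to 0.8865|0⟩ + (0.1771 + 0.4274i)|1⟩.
0.8865|0⟩ + (0.4274 - 0.1771i)|1⟩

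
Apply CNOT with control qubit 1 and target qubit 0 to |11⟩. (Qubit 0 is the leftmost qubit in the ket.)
|01⟩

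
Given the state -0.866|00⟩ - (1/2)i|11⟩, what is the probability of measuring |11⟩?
1/4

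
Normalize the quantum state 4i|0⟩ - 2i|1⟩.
0.8944i|0⟩ - (1/√5)i|1⟩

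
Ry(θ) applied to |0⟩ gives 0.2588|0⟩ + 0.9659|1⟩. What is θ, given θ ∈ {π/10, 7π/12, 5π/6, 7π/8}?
5π/6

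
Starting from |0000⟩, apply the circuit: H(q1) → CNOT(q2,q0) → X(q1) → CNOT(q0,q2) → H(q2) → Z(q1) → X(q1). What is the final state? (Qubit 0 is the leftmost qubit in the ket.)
-1/2|0000⟩ - 1/2|0010⟩ + 1/2|0100⟩ + 1/2|0110⟩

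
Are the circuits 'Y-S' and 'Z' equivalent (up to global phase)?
No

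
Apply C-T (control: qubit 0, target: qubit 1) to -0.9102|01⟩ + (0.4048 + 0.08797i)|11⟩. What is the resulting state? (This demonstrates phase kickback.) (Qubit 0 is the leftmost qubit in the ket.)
-0.9102|01⟩ + (0.224 + 0.3484i)|11⟩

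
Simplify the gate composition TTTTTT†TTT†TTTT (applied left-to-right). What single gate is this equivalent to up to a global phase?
T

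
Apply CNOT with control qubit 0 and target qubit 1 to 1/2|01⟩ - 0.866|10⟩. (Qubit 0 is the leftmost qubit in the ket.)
1/2|01⟩ - 0.866|11⟩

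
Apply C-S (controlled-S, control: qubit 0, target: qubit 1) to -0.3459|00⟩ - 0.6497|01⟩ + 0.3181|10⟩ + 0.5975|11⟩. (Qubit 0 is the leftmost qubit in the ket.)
-0.3459|00⟩ - 0.6497|01⟩ + 0.3181|10⟩ + 0.5975i|11⟩

C-S leaves the control-|0⟩ kets |00⟩, |01⟩ unchanged and applies S to qubit 1 on the control-|1⟩ pair (|10⟩, |11⟩).
S = [[1, 0], [0, i]].
With a = amp(|10⟩) = 0.3181 and b = amp(|11⟩) = 0.5975:
new amp(|10⟩) = (1)·a = 0.3181
new amp(|11⟩) = (i)·b = 0.5975i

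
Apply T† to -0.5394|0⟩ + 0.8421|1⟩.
-0.5394|0⟩ + (0.5955 - 0.5955i)|1⟩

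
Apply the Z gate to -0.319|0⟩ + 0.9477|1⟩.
-0.319|0⟩ - 0.9477|1⟩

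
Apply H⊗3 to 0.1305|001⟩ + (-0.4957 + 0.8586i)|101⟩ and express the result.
(-0.1291 + 0.3036i)|000⟩ + (0.1291 - 0.3036i)|001⟩ + (-0.1291 + 0.3036i)|010⟩ + (0.1291 - 0.3036i)|011⟩ + (0.2214 - 0.3036i)|100⟩ + (-0.2214 + 0.3036i)|101⟩ + (0.2214 - 0.3036i)|110⟩ + (-0.2214 + 0.3036i)|111⟩

H⊗3 gives amp(|y⟩) = (1/2√2) Σ_x (−1)^(x·y) amp(|x⟩), where x·y is the number of positions in which both x and y have a 1.
|000⟩: (0.1305 + (-0.4957 + 0.8586i))/(2√2) = (-0.1291 + 0.3036i)
|001⟩: (-0.1305 - (-0.4957 + 0.8586i))/(2√2) = (0.1291 - 0.3036i)
|010⟩: (0.1305 + (-0.4957 + 0.8586i))/(2√2) = (-0.1291 + 0.3036i)
|011⟩: (-0.1305 - (-0.4957 + 0.8586i))/(2√2) = (0.1291 - 0.3036i)
|100⟩: (0.1305 - (-0.4957 + 0.8586i))/(2√2) = (0.2214 - 0.3036i)
|101⟩: (-0.1305 + (-0.4957 + 0.8586i))/(2√2) = (-0.2214 + 0.3036i)
|110⟩: (0.1305 - (-0.4957 + 0.8586i))/(2√2) = (0.2214 - 0.3036i)
|111⟩: (-0.1305 + (-0.4957 + 0.8586i))/(2√2) = (-0.2214 + 0.3036i)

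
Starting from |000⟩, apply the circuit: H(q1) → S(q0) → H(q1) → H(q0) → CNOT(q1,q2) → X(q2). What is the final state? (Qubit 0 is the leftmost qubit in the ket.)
1/√2|001⟩ + 1/√2|101⟩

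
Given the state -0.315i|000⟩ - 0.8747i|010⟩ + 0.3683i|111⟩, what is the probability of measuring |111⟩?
0.1356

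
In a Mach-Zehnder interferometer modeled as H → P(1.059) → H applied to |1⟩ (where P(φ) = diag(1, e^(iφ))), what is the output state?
(0.2551 - 0.4359i)|0⟩ + (0.7449 + 0.4359i)|1⟩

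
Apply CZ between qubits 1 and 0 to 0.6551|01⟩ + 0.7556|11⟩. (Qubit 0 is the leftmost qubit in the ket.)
0.6551|01⟩ - 0.7556|11⟩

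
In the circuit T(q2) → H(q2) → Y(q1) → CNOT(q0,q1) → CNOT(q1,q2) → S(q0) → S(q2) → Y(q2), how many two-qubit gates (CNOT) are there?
2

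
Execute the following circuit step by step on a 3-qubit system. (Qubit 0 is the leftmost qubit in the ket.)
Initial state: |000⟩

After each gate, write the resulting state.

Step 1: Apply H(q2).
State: 1/√2|000⟩ + 1/√2|001⟩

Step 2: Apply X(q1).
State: 1/√2|010⟩ + 1/√2|011⟩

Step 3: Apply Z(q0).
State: 1/√2|010⟩ + 1/√2|011⟩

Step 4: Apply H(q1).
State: 1/2|000⟩ + 1/2|001⟩ - 1/2|010⟩ - 1/2|011⟩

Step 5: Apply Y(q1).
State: (1/2)i|000⟩ + (1/2)i|001⟩ + (1/2)i|010⟩ + (1/2)i|011⟩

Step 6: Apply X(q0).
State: (1/2)i|100⟩ + (1/2)i|101⟩ + (1/2)i|110⟩ + (1/2)i|111⟩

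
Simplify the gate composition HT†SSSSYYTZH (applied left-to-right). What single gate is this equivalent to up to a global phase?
X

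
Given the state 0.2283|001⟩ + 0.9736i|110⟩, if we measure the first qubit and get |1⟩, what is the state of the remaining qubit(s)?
i|10⟩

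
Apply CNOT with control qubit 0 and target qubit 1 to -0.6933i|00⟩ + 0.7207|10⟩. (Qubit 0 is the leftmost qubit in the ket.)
-0.6933i|00⟩ + 0.7207|11⟩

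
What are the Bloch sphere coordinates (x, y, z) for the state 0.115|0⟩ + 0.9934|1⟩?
(0.2285, 0, -0.9736)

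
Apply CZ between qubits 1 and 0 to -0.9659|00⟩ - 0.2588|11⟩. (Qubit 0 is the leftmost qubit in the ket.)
-0.9659|00⟩ + 0.2588|11⟩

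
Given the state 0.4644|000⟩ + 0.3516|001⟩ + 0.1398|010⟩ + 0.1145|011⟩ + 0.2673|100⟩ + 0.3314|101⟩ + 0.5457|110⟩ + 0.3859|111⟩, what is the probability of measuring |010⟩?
0.01954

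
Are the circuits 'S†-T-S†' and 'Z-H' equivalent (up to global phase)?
No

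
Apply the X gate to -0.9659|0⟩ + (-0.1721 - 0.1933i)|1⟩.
(-0.1721 - 0.1933i)|0⟩ - 0.9659|1⟩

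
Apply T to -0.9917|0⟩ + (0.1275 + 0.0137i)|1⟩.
-0.9917|0⟩ + (0.08047 + 0.09984i)|1⟩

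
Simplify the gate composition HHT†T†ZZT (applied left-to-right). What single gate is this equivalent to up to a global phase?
T†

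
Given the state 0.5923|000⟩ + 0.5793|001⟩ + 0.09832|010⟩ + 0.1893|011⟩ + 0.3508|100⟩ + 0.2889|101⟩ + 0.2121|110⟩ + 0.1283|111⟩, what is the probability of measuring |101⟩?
0.08346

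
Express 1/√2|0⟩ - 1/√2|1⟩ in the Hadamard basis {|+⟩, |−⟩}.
|−⟩

With |ψ⟩ = α|0⟩ + β|1⟩, the Hadamard-basis coefficients are ⟨+|ψ⟩ = (α + β)/√2 and ⟨−|ψ⟩ = (α − β)/√2.
Here α = 1/√2, β = -1/√2: (α + β)/√2 = 0, (α − β)/√2 = 1.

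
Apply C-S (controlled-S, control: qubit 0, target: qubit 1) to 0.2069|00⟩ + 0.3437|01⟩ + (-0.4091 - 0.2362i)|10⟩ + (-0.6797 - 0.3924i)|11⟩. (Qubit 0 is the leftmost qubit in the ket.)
0.2069|00⟩ + 0.3437|01⟩ + (-0.4091 - 0.2362i)|10⟩ + (0.3924 - 0.6797i)|11⟩

C-S leaves the control-|0⟩ kets |00⟩, |01⟩ unchanged and applies S to qubit 1 on the control-|1⟩ pair (|10⟩, |11⟩).
S = [[1, 0], [0, i]].
With a = amp(|10⟩) = (-0.4091 - 0.2362i) and b = amp(|11⟩) = (-0.6797 - 0.3924i):
new amp(|10⟩) = (1)·a = (-0.4091 - 0.2362i)
new amp(|11⟩) = (i)·b = (0.3924 - 0.6797i)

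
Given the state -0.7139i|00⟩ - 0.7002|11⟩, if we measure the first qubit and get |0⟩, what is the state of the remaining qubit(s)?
-i|0⟩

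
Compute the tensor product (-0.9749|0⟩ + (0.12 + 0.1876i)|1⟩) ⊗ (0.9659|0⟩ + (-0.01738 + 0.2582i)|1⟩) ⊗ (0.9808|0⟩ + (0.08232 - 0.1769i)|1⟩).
-0.9236|000⟩ + (-0.07752 + 0.1666i)|001⟩ + (0.01662 - 0.2469i)|010⟩ + (-0.04313 - 0.02372i)|011⟩ + (0.1137 + 0.1777i)|100⟩ + (0.0416 - 0.005588i)|101⟩ + (-0.04955 + 0.02719i)|110⟩ + (0.0007452 + 0.01122i)|111⟩

amp(|b₁b₂…⟩) = product of the factor amplitudes for bits b₁, b₂, …; only kets whose every factor amplitude is nonzero survive.
|000⟩: (-0.9749)(0.9659)(0.9808) = -0.9236
|001⟩: (-0.9749)(0.9659)(0.08232 - 0.1769i) = (-0.07752 + 0.1666i)
|010⟩: (-0.9749)(-0.01738 + 0.2582i)(0.9808) = (0.01662 - 0.2469i)
|011⟩: (-0.9749)(-0.01738 + 0.2582i)(0.08232 - 0.1769i) = (-0.04313 - 0.02372i)
|100⟩: (0.12 + 0.1876i)(0.9659)(0.9808) = (0.1137 + 0.1777i)
|101⟩: (0.12 + 0.1876i)(0.9659)(0.08232 - 0.1769i) = (0.0416 - 0.005588i)
|110⟩: (0.12 + 0.1876i)(-0.01738 + 0.2582i)(0.9808) = (-0.04955 + 0.02719i)
|111⟩: (0.12 + 0.1876i)(-0.01738 + 0.2582i)(0.08232 - 0.1769i) = (0.0007452 + 0.01122i)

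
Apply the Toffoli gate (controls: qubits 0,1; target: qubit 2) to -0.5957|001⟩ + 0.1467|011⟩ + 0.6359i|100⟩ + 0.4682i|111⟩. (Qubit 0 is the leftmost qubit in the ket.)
-0.5957|001⟩ + 0.1467|011⟩ + 0.6359i|100⟩ + 0.4682i|110⟩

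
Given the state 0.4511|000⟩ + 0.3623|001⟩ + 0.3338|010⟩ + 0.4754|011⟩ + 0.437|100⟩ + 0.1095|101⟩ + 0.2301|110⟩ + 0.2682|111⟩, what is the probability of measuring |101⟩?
0.01199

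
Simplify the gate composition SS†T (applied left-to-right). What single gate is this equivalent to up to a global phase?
T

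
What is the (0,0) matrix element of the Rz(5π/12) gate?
(0.7934 - 0.6088i)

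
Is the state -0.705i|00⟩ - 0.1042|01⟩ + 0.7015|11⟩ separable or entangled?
Entangled

Writing the state as a|00⟩ + b|01⟩ + c|10⟩ + d|11⟩, it is a product state iff ad − bc = 0.
Here (a, b, c, d) = (-0.705i, -0.1042, 0, 0.7015): ad − bc = (-0.705i)(0.7015) − (-0.1042)(0) = -0.4946i ≠ 0, so the state is entangled.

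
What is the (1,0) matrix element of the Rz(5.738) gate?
0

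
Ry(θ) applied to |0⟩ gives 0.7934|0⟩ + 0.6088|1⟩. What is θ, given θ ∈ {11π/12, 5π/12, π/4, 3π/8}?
5π/12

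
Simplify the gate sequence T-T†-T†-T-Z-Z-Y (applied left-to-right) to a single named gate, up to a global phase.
Y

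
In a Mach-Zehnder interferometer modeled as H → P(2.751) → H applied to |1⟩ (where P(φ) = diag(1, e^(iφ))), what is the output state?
(0.9623 - 0.1904i)|0⟩ + (0.03766 + 0.1904i)|1⟩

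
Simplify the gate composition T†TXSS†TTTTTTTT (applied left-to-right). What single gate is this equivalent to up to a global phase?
X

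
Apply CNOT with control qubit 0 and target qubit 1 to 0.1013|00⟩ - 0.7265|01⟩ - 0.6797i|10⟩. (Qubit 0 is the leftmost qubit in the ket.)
0.1013|00⟩ - 0.7265|01⟩ - 0.6797i|11⟩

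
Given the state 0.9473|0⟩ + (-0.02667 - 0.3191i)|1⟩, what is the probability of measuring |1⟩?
0.1025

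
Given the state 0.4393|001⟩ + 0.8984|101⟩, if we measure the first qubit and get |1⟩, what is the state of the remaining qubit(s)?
|01⟩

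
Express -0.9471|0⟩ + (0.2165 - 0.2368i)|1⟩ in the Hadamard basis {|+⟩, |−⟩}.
(-0.5166 - 0.1674i)|+⟩ + (-0.8228 + 0.1674i)|−⟩

With |ψ⟩ = α|0⟩ + β|1⟩, the Hadamard-basis coefficients are ⟨+|ψ⟩ = (α + β)/√2 and ⟨−|ψ⟩ = (α − β)/√2.
Here α = -0.9471, β = (0.2165 - 0.2368i): (α + β)/√2 = (-0.5166 - 0.1674i), (α − β)/√2 = (-0.8228 + 0.1674i).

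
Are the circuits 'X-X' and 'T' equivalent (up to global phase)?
No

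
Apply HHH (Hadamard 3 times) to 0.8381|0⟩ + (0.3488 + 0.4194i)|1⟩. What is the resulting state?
(0.8393 + 0.2966i)|0⟩ + (0.346 - 0.2966i)|1⟩

H² = I, so H^3 = H: a single Hadamard. With (a, b) = (0.8381, (0.3488 + 0.4194i)), H gives ((a + b)/√2, (a − b)/√2) = ((0.8393 + 0.2966i), (0.346 - 0.2966i)).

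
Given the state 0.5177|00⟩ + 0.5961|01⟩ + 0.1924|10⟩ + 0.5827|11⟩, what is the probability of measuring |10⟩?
0.03702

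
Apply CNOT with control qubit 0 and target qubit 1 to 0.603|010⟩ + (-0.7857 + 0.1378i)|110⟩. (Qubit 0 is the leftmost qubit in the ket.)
0.603|010⟩ + (-0.7857 + 0.1378i)|100⟩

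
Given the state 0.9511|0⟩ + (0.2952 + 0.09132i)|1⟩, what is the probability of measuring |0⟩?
0.9046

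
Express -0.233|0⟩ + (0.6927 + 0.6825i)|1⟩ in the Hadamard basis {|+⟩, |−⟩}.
(0.3251 + 0.4826i)|+⟩ + (-0.6546 - 0.4826i)|−⟩

With |ψ⟩ = α|0⟩ + β|1⟩, the Hadamard-basis coefficients are ⟨+|ψ⟩ = (α + β)/√2 and ⟨−|ψ⟩ = (α − β)/√2.
Here α = -0.233, β = (0.6927 + 0.6825i): (α + β)/√2 = (0.3251 + 0.4826i), (α − β)/√2 = (-0.6546 - 0.4826i).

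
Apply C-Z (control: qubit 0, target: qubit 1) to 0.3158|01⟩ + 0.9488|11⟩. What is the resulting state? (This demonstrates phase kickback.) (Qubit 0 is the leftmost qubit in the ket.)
0.3158|01⟩ - 0.9488|11⟩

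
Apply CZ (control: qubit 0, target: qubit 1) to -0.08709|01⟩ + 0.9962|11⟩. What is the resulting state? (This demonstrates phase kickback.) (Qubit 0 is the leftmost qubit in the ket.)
-0.08709|01⟩ - 0.9962|11⟩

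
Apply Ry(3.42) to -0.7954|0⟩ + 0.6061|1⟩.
-0.4899|0⟩ - 0.8718|1⟩

Ry(3.42) = [[cos(θ/2), −sin(θ/2)], [sin(θ/2), cos(θ/2)]]; θ = 3.42, cos(θ/2) ≈ -0.138755, sin(θ/2) ≈ 0.990327.
With a = amp(|0⟩) = -0.7954 and b = amp(|1⟩) = 0.6061:
new amp(|0⟩) = (-0.138755)·a + (-0.990327)·b = -0.4899
new amp(|1⟩) = (0.990327)·a + (-0.138755)·b = -0.8718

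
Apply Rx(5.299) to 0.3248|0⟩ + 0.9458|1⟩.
(-0.2863 - 0.4469i)|0⟩ + (-0.8336 - 0.1535i)|1⟩

Rx(5.299) = [[cos(θ/2), −i·sin(θ/2)], [−i·sin(θ/2), cos(θ/2)]]; θ = 5.299, cos(θ/2) ≈ -0.881346, sin(θ/2) ≈ 0.472471.
With a = amp(|0⟩) = 0.3248 and b = amp(|1⟩) = 0.9458:
new amp(|0⟩) = (-0.881346)·a + (-0.472471i)·b = (-0.2863 - 0.4469i)
new amp(|1⟩) = (-0.472471i)·a + (-0.881346)·b = (-0.8336 - 0.1535i)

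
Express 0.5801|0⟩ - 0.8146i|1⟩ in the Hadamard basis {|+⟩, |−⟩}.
(0.4102 - 0.576i)|+⟩ + (0.4102 + 0.576i)|−⟩

With |ψ⟩ = α|0⟩ + β|1⟩, the Hadamard-basis coefficients are ⟨+|ψ⟩ = (α + β)/√2 and ⟨−|ψ⟩ = (α − β)/√2.
Here α = 0.5801, β = -0.8146i: (α + β)/√2 = (0.4102 - 0.576i), (α − β)/√2 = (0.4102 + 0.576i).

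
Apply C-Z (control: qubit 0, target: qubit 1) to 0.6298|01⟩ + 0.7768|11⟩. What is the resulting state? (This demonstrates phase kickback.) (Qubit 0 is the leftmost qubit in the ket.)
0.6298|01⟩ - 0.7768|11⟩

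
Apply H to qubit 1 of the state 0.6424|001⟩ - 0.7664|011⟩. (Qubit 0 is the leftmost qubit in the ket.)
-0.08768|001⟩ + 0.9962|011⟩

H on qubit 1 mixes each pair of kets that differ only in qubit 1: amplitudes (a, b) of (|…0…⟩, |…1…⟩) become ((a + b)/√2, (a − b)/√2). Kets absent from the input have amplitude 0.
(|001⟩, |011⟩): (a, b) = (0.6424, -0.7664) → (-0.08768, 0.9962)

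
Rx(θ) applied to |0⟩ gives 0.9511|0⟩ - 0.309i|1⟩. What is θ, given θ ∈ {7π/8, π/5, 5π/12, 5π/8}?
π/5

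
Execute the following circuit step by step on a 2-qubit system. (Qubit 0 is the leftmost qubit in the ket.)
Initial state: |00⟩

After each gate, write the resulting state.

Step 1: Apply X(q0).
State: |10⟩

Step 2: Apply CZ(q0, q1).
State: |10⟩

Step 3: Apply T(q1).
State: |10⟩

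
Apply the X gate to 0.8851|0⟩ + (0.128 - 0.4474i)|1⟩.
(0.128 - 0.4474i)|0⟩ + 0.8851|1⟩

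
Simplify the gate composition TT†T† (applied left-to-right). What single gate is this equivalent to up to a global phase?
T†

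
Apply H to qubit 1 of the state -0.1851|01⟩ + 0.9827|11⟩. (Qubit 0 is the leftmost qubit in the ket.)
-0.1309|00⟩ + 0.1309|01⟩ + 0.6949|10⟩ - 0.6949|11⟩

H on qubit 1 mixes each pair of kets that differ only in qubit 1: amplitudes (a, b) of (|…0…⟩, |…1…⟩) become ((a + b)/√2, (a − b)/√2). Kets absent from the input have amplitude 0.
(|00⟩, |01⟩): (a, b) = (0, -0.1851) → (-0.1309, 0.1309)
(|10⟩, |11⟩): (a, b) = (0, 0.9827) → (0.6949, -0.6949)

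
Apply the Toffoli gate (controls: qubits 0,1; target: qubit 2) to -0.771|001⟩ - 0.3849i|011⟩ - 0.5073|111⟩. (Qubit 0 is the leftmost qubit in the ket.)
-0.771|001⟩ - 0.3849i|011⟩ - 0.5073|110⟩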